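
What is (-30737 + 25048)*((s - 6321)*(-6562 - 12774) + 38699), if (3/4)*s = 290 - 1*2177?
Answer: -972312286459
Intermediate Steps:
s = -2516 (s = 4*(290 - 1*2177)/3 = 4*(290 - 2177)/3 = (4/3)*(-1887) = -2516)
(-30737 + 25048)*((s - 6321)*(-6562 - 12774) + 38699) = (-30737 + 25048)*((-2516 - 6321)*(-6562 - 12774) + 38699) = -5689*(-8837*(-19336) + 38699) = -5689*(170872232 + 38699) = -5689*170910931 = -972312286459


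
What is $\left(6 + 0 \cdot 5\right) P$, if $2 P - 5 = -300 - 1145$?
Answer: $-4320$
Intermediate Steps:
$P = -720$ ($P = \frac{5}{2} + \frac{-300 - 1145}{2} = \frac{5}{2} + \frac{1}{2} \left(-1445\right) = \frac{5}{2} - \frac{1445}{2} = -720$)
$\left(6 + 0 \cdot 5\right) P = \left(6 + 0 \cdot 5\right) \left(-720\right) = \left(6 + 0\right) \left(-720\right) = 6 \left(-720\right) = -4320$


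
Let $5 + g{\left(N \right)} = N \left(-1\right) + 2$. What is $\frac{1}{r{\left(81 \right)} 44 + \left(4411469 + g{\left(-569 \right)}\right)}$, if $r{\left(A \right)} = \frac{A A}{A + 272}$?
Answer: $\frac{353}{1557737039} \approx 2.2661 \cdot 10^{-7}$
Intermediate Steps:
$g{\left(N \right)} = -3 - N$ ($g{\left(N \right)} = -5 + \left(N \left(-1\right) + 2\right) = -5 - \left(-2 + N\right) = -3 - N$)
$r{\left(A \right)} = \frac{A^{2}}{272 + A}$
$\frac{1}{r{\left(81 \right)} 44 + \left(4411469 + g{\left(-569 \right)}\right)} = \frac{1}{\frac{81^{2}}{272 + 81} \cdot 44 + \left(4411469 - -566\right)} = \frac{1}{\frac{6561}{353} \cdot 44 + \left(4411469 + \left(-3 + 569\right)\right)} = \frac{1}{6561 \cdot \frac{1}{353} \cdot 44 + \left(4411469 + 566\right)} = \frac{1}{\frac{6561}{353} \cdot 44 + 4412035} = \frac{1}{\frac{288684}{353} + 4412035} = \frac{1}{\frac{1557737039}{353}} = \frac{353}{1557737039}$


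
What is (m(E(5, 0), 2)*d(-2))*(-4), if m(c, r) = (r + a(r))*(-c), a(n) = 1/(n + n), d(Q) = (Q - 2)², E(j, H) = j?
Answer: 720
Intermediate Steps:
d(Q) = (-2 + Q)²
a(n) = 1/(2*n)
m(c, r) = -c*(r + 1/(2*r)) (m(c, r) = (r + 1/(2*r))*(-c) = -c*(r + 1/(2*r)))
(m(E(5, 0), 2)*d(-2))*(-4) = ((-1*5*2 - ½*5/2)*(-2 - 2)²)*(-4) = ((-10 - ½*5*½)*(-4)²)*(-4) = ((-10 - 5/4)*16)*(-4) = -45/4*16*(-4) = -180*(-4) = 720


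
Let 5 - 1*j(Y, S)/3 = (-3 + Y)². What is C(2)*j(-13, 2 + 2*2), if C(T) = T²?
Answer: -3012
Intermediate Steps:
j(Y, S) = 15 - 3*(-3 + Y)²
C(2)*j(-13, 2 + 2*2) = 2²*(15 - 3*(-3 - 13)²) = 4*(15 - 3*(-16)²) = 4*(15 - 3*256) = 4*(15 - 768) = 4*(-753) = -3012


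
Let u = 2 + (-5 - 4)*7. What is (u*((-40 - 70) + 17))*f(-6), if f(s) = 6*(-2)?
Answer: -68076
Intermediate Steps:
u = -61 (u = 2 - 9*7 = 2 - 63 = -61)
f(s) = -12
(u*((-40 - 70) + 17))*f(-6) = -61*((-40 - 70) + 17)*(-12) = -61*(-110 + 17)*(-12) = -61*(-93)*(-12) = 5673*(-12) = -68076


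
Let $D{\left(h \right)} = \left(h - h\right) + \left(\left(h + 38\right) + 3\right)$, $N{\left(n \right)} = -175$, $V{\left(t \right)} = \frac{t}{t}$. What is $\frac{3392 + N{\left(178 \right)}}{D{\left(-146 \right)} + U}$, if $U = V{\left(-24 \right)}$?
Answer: $- \frac{3217}{104} \approx -30.933$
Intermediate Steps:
$V{\left(t \right)} = 1$
$D{\left(h \right)} = 41 + h$ ($D{\left(h \right)} = 0 + \left(\left(38 + h\right) + 3\right) = 0 + \left(41 + h\right) = 41 + h$)
$U = 1$
$\frac{3392 + N{\left(178 \right)}}{D{\left(-146 \right)} + U} = \frac{3392 - 175}{\left(41 - 146\right) + 1} = \frac{3217}{-105 + 1} = \frac{3217}{-104} = 3217 \left(- \frac{1}{104}\right) = - \frac{3217}{104}$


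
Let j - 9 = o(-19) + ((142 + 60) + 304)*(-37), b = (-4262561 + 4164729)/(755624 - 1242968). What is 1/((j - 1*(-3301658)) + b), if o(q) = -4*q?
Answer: 60918/199995085507 ≈ 3.0460e-7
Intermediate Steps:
b = 12229/60918 (b = -97832/(-487344) = -97832*(-1/487344) = 12229/60918 ≈ 0.20075)
j = -18637 (j = 9 + (-4*(-19) + ((142 + 60) + 304)*(-37)) = 9 + (76 + (202 + 304)*(-37)) = 9 + (76 + 506*(-37)) = 9 + (76 - 18722) = 9 - 18646 = -18637)
1/((j - 1*(-3301658)) + b) = 1/((-18637 - 1*(-3301658)) + 12229/60918) = 1/((-18637 + 3301658) + 12229/60918) = 1/(3283021 + 12229/60918) = 1/(199995085507/60918) = 60918/199995085507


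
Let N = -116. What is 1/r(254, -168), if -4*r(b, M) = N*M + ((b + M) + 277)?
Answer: -4/19851 ≈ -0.00020150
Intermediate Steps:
r(b, M) = -277/4 - b/4 + 115*M/4 (r(b, M) = -(-116*M + ((b + M) + 277))/4 = -(-116*M + ((M + b) + 277))/4 = -(-116*M + (277 + M + b))/4 = -(277 + b - 115*M)/4 = -277/4 - b/4 + 115*M/4)
1/r(254, -168) = 1/(-277/4 - ¼*254 + (115/4)*(-168)) = 1/(-277/4 - 127/2 - 4830) = 1/(-19851/4) = -4/19851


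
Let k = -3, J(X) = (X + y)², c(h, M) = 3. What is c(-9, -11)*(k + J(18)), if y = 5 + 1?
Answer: 1719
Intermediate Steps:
y = 6
J(X) = (6 + X)² (J(X) = (X + 6)² = (6 + X)²)
c(-9, -11)*(k + J(18)) = 3*(-3 + (6 + 18)²) = 3*(-3 + 24²) = 3*(-3 + 576) = 3*573 = 1719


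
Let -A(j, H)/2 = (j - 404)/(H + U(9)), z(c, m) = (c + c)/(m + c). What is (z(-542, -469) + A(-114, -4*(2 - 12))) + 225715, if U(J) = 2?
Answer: 76074629/337 ≈ 2.2574e+5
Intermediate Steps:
z(c, m) = 2*c/(c + m) (z(c, m) = (2*c)/(c + m) = 2*c/(c + m))
A(j, H) = -2*(-404 + j)/(2 + H) (A(j, H) = -2*(j - 404)/(H + 2) = -2*(-404 + j)/(2 + H))
(z(-542, -469) + A(-114, -4*(2 - 12))) + 225715 = (2*(-542)/(-542 - 469) + 2*(404 - 1*(-114))/(2 - 4*(2 - 12))) + 225715 = (2*(-542)/(-1011) + 2*(404 + 114)/(2 - 4*(-10))) + 225715 = (2*(-542)*(-1/1011) + 2*518/(2 + 40)) + 225715 = (1084/1011 + 2*518/42) + 225715 = (1084/1011 + 2*(1/42)*518) + 225715 = (1084/1011 + 74/3) + 225715 = 8674/337 + 225715 = 76074629/337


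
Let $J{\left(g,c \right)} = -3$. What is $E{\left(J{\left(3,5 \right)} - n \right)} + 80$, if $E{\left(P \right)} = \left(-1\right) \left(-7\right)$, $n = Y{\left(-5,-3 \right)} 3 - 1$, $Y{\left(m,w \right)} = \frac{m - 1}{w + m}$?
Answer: $87$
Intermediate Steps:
$Y{\left(m,w \right)} = \frac{-1 + m}{m + w}$
$n = \frac{5}{4}$ ($n = \frac{-1 - 5}{-5 - 3} \cdot 3 - 1 = \frac{1}{-8} \left(-6\right) 3 - 1 = \left(- \frac{1}{8}\right) \left(-6\right) 3 - 1 = \frac{3}{4} \cdot 3 - 1 = \frac{9}{4} - 1 = \frac{5}{4} \approx 1.25$)
$E{\left(P \right)} = 7$
$E{\left(J{\left(3,5 \right)} - n \right)} + 80 = 7 + 80 = 87$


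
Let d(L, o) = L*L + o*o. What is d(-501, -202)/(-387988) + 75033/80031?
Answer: 274212269/1478622268 ≈ 0.18545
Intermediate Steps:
d(L, o) = L² + o²
d(-501, -202)/(-387988) + 75033/80031 = ((-501)² + (-202)²)/(-387988) + 75033/80031 = (251001 + 40804)*(-1/387988) + 75033*(1/80031) = 291805*(-1/387988) + 3573/3811 = -291805/387988 + 3573/3811 = 274212269/1478622268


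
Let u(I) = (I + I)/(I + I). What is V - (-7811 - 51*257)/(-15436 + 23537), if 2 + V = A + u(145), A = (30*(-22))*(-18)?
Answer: 96252697/8101 ≈ 11882.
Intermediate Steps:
u(I) = 1 (u(I) = (2*I)/((2*I)) = (2*I)*(1/(2*I)) = 1)
A = 11880 (A = -660*(-18) = 11880)
V = 11879 (V = -2 + (11880 + 1) = -2 + 11881 = 11879)
V - (-7811 - 51*257)/(-15436 + 23537) = 11879 - (-7811 - 51*257)/(-15436 + 23537) = 11879 - (-7811 - 13107)/8101 = 11879 - (-20918)/8101 = 11879 - 1*(-20918/8101) = 11879 + 20918/8101 = 96252697/8101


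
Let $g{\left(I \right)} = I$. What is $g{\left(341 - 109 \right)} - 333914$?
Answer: $-333682$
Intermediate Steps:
$g{\left(341 - 109 \right)} - 333914 = \left(341 - 109\right) - 333914 = 232 - 333914 = -333682$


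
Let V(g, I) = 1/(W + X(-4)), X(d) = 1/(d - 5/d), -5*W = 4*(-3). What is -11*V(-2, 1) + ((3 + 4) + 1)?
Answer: 291/112 ≈ 2.5982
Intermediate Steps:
W = 12/5 (W = -4*(-3)/5 = -1/5*(-12) = 12/5 ≈ 2.4000)
V(g, I) = 55/112 (V(g, I) = 1/(12/5 - 4/(-5 + (-4)**2)) = 1/(12/5 - 4/(-5 + 16)) = 1/(12/5 - 4/11) = 1/(112/55) = 55/112)
-11*V(-2, 1) + ((3 + 4) + 1) = -11*55/112 + ((3 + 4) + 1) = -605/112 + (7 + 1) = -605/112 + 8 = 291/112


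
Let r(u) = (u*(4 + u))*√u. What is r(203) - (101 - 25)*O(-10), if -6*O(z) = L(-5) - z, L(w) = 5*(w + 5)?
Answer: 380/3 + 42021*√203 ≈ 5.9883e+5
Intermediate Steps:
L(w) = 25 + 5*w (L(w) = 5*(5 + w) = 25 + 5*w)
O(z) = z/6 (O(z) = -((25 + 5*(-5)) - z)/6 = -((25 - 25) - z)/6 = -(0 - z)/6 = -(-1)*z/6 = z/6)
r(u) = u^(3/2)*(4 + u)
r(203) - (101 - 25)*O(-10) = 203^(3/2)*(4 + 203) - (101 - 25)*(⅙)*(-10) = (203*√203)*207 - 76*(-5)/3 = 42021*√203 - 1*(-380/3) = 42021*√203 + 380/3 = 380/3 + 42021*√203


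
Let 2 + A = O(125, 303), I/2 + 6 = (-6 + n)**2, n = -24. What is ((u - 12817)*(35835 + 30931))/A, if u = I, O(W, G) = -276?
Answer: 368181107/139 ≈ 2.6488e+6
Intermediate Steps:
I = 1788 (I = -12 + 2*(-6 - 24)**2 = -12 + 2*(-30)**2 = -12 + 2*900 = -12 + 1800 = 1788)
u = 1788
A = -278 (A = -2 - 276 = -278)
((u - 12817)*(35835 + 30931))/A = ((1788 - 12817)*(35835 + 30931))/(-278) = -11029*66766*(-1/278) = -736362214*(-1/278) = 368181107/139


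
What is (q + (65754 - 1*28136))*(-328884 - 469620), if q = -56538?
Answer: 15107695680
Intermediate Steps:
(q + (65754 - 1*28136))*(-328884 - 469620) = (-56538 + (65754 - 1*28136))*(-328884 - 469620) = (-56538 + (65754 - 28136))*(-798504) = (-56538 + 37618)*(-798504) = -18920*(-798504) = 15107695680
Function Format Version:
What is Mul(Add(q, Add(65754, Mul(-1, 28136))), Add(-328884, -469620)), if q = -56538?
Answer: 15107695680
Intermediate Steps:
Mul(Add(q, Add(65754, Mul(-1, 28136))), Add(-328884, -469620)) = Mul(Add(-56538, Add(65754, Mul(-1, 28136))), Add(-328884, -469620)) = Mul(Add(-56538, Add(65754, -28136)), -798504) = Mul(Add(-56538, 37618), -798504) = Mul(-18920, -798504) = 15107695680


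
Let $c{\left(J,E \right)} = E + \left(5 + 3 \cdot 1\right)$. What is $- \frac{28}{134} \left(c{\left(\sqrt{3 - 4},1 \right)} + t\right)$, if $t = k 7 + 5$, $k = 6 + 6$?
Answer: $- \frac{1372}{67} \approx -20.478$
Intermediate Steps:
$k = 12$
$t = 89$ ($t = 12 \cdot 7 + 5 = 84 + 5 = 89$)
$c{\left(J,E \right)} = 8 + E$ ($c{\left(J,E \right)} = E + \left(5 + 3\right) = E + 8 = 8 + E$)
$- \frac{28}{134} \left(c{\left(\sqrt{3 - 4},1 \right)} + t\right) = - \frac{28}{134} \left(\left(8 + 1\right) + 89\right) = \left(-28\right) \frac{1}{134} \left(9 + 89\right) = \left(- \frac{14}{67}\right) 98 = - \frac{1372}{67}$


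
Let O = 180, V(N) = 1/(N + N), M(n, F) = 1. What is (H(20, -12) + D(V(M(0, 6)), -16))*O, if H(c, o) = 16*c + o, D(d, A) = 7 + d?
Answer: 56790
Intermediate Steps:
V(N) = 1/(2*N)
H(c, o) = o + 16*c
(H(20, -12) + D(V(M(0, 6)), -16))*O = ((-12 + 16*20) + (7 + (½)/1))*180 = ((-12 + 320) + (7 + (½)*1))*180 = (308 + (7 + ½))*180 = (308 + 15/2)*180 = (631/2)*180 = 56790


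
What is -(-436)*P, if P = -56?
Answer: -24416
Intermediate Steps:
-(-436)*P = -(-436)*(-56) = -436*56 = -24416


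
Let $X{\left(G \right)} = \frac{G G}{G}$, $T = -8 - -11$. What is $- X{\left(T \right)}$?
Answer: $-3$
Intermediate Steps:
$T = 3$ ($T = -8 + 11 = 3$)
$X{\left(G \right)} = G$ ($X{\left(G \right)} = \frac{G^{2}}{G} = G$)
$- X{\left(T \right)} = \left(-1\right) 3 = -3$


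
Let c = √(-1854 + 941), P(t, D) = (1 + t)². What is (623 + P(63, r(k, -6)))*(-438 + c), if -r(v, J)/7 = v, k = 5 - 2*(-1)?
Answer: -2066922 + 4719*I*√913 ≈ -2.0669e+6 + 1.4259e+5*I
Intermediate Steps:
k = 7 (k = 5 + 2 = 7)
r(v, J) = -7*v
c = I*√913 (c = √(-913) = I*√913 ≈ 30.216*I)
(623 + P(63, r(k, -6)))*(-438 + c) = (623 + (1 + 63)²)*(-438 + I*√913) = (623 + 64²)*(-438 + I*√913) = (623 + 4096)*(-438 + I*√913) = 4719*(-438 + I*√913) = -2066922 + 4719*I*√913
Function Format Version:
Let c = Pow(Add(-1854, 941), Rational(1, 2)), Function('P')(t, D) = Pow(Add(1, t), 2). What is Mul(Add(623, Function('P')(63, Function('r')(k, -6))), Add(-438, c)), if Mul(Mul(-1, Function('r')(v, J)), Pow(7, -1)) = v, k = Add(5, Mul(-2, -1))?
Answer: Add(-2066922, Mul(4719, I, Pow(913, Rational(1, 2)))) ≈ Add(-2.0669e+6, Mul(1.4259e+5, I))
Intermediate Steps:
k = 7 (k = Add(5, 2) = 7)
Function('r')(v, J) = Mul(-7, v)
c = Mul(I, Pow(913, Rational(1, 2))) (c = Pow(-913, Rational(1, 2)) = Mul(I, Pow(913, Rational(1, 2))) ≈ Mul(30.216, I))
Mul(Add(623, Function('P')(63, Function('r')(k, -6))), Add(-438, c)) = Mul(Add(623, Pow(Add(1, 63), 2)), Add(-438, Mul(I, Pow(913, Rational(1, 2))))) = Mul(Add(623, Pow(64, 2)), Add(-438, Mul(I, Pow(913, Rational(1, 2))))) = Mul(Add(623, 4096), Add(-438, Mul(I, Pow(913, Rational(1, 2))))) = Mul(4719, Add(-438, Mul(I, Pow(913, Rational(1, 2))))) = Add(-2066922, Mul(4719, I, Pow(913, Rational(1, 2))))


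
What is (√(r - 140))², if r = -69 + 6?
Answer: -203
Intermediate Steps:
r = -63
(√(r - 140))² = (√(-63 - 140))² = (√(-203))² = (I*√203)² = -203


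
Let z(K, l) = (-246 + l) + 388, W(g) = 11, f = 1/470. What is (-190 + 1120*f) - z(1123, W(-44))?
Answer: -16009/47 ≈ -340.62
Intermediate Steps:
f = 1/470 ≈ 0.0021277
z(K, l) = 142 + l
(-190 + 1120*f) - z(1123, W(-44)) = (-190 + 1120*(1/470)) - (142 + 11) = (-190 + 112/47) - 1*153 = -8818/47 - 153 = -16009/47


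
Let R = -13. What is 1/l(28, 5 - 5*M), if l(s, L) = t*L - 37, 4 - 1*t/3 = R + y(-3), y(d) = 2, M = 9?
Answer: -1/1837 ≈ -0.00054437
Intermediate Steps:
t = 45 (t = 12 - 3*(-13 + 2) = 12 - 3*(-11) = 12 + 33 = 45)
l(s, L) = -37 + 45*L (l(s, L) = 45*L - 37 = -37 + 45*L)
1/l(28, 5 - 5*M) = 1/(-37 + 45*(5 - 5*9)) = 1/(-37 + 45*(5 - 45)) = 1/(-37 + 45*(-40)) = 1/(-37 - 1800) = 1/(-1837) = -1/1837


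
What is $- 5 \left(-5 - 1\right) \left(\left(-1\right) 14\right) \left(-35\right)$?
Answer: $14700$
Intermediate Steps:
$- 5 \left(-5 - 1\right) \left(\left(-1\right) 14\right) \left(-35\right) = \left(-5\right) \left(-6\right) \left(-14\right) \left(-35\right) = 30 \left(-14\right) \left(-35\right) = \left(-420\right) \left(-35\right) = 14700$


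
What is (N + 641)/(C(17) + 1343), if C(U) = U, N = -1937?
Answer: -81/85 ≈ -0.95294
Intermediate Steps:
(N + 641)/(C(17) + 1343) = (-1937 + 641)/(17 + 1343) = -1296/1360 = -1296*1/1360 = -81/85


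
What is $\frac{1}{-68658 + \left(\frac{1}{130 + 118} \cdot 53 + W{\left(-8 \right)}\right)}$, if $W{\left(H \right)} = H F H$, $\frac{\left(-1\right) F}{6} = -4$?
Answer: $- \frac{248}{16646203} \approx -1.4898 \cdot 10^{-5}$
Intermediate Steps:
$F = 24$ ($F = \left(-6\right) \left(-4\right) = 24$)
$W{\left(H \right)} = 24 H^{2}$ ($W{\left(H \right)} = H 24 H = 24 H^{2}$)
$\frac{1}{-68658 + \left(\frac{1}{130 + 118} \cdot 53 + W{\left(-8 \right)}\right)} = \frac{1}{-68658 + \left(\frac{1}{130 + 118} \cdot 53 + 24 \left(-8\right)^{2}\right)} = \frac{1}{-68658 + \left(\frac{1}{248} \cdot 53 + 24 \cdot 64\right)} = \frac{1}{-68658 + \left(\frac{1}{248} \cdot 53 + 1536\right)} = \frac{1}{-68658 + \left(\frac{53}{248} + 1536\right)} = \frac{1}{-68658 + \frac{380981}{248}} = \frac{1}{- \frac{16646203}{248}} = - \frac{248}{16646203}$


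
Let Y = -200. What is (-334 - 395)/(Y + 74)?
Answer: 81/14 ≈ 5.7857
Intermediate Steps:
(-334 - 395)/(Y + 74) = (-334 - 395)/(-200 + 74) = -729/(-126) = -729*(-1/126) = 81/14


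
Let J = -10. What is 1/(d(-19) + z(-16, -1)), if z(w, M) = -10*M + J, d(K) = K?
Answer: -1/19 ≈ -0.052632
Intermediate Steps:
z(w, M) = -10 - 10*M (z(w, M) = -10*M - 10 = -10 - 10*M)
1/(d(-19) + z(-16, -1)) = 1/(-19 + (-10 - 10*(-1))) = 1/(-19 + (-10 + 10)) = 1/(-19 + 0) = 1/(-19) = -1/19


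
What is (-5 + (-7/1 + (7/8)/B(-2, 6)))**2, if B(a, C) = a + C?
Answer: 142129/1024 ≈ 138.80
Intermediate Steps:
B(a, C) = C + a
(-5 + (-7/1 + (7/8)/B(-2, 6)))**2 = (-5 + (-7/1 + (7/8)/(6 - 2)))**2 = (-5 + (-7*1 + (7*(1/8))/4))**2 = (-5 + (-7 + (7/8)*(1/4)))**2 = (-5 + (-7 + 7/32))**2 = (-5 - 217/32)**2 = (-377/32)**2 = 142129/1024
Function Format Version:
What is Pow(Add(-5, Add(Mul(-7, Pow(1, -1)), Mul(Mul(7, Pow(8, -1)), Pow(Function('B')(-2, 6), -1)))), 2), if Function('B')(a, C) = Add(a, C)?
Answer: Rational(142129, 1024) ≈ 138.80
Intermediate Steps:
Function('B')(a, C) = Add(C, a)
Pow(Add(-5, Add(Mul(-7, Pow(1, -1)), Mul(Mul(7, Pow(8, -1)), Pow(Function('B')(-2, 6), -1)))), 2) = Pow(Add(-5, Add(Mul(-7, Pow(1, -1)), Mul(Mul(7, Pow(8, -1)), Pow(Add(6, -2), -1)))), 2) = Pow(Add(-5, Add(Mul(-7, 1), Mul(Mul(7, Rational(1, 8)), Pow(4, -1)))), 2) = Pow(Add(-5, Add(-7, Mul(Rational(7, 8), Rational(1, 4)))), 2) = Pow(Add(-5, Add(-7, Rational(7, 32))), 2) = Pow(Add(-5, Rational(-217, 32)), 2) = Pow(Rational(-377, 32), 2) = Rational(142129, 1024)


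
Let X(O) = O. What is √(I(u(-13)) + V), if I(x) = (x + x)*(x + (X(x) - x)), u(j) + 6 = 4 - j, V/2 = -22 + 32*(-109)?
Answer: I*√6778 ≈ 82.329*I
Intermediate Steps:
V = -7020 (V = 2*(-22 + 32*(-109)) = 2*(-22 - 3488) = 2*(-3510) = -7020)
u(j) = -2 - j (u(j) = -6 + (4 - j) = -2 - j)
I(x) = 2*x² (I(x) = (x + x)*(x + (x - x)) = (2*x)*(x + 0) = (2*x)*x = 2*x²)
√(I(u(-13)) + V) = √(2*(-2 - 1*(-13))² - 7020) = √(2*(-2 + 13)² - 7020) = √(2*11² - 7020) = √(2*121 - 7020) = √(242 - 7020) = √(-6778) = I*√6778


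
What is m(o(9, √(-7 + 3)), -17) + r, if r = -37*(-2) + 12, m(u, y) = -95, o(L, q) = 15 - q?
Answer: -9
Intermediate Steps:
r = 86 (r = 74 + 12 = 86)
m(o(9, √(-7 + 3)), -17) + r = -95 + 86 = -9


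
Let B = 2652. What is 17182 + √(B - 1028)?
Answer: 17182 + 2*√406 ≈ 17222.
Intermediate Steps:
17182 + √(B - 1028) = 17182 + √(2652 - 1028) = 17182 + √1624 = 17182 + 2*√406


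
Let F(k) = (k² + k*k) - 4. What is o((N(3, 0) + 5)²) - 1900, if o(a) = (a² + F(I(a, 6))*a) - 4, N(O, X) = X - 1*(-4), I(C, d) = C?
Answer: 1067215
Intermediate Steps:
F(k) = -4 + 2*k² (F(k) = (k² + k²) - 4 = 2*k² - 4 = -4 + 2*k²)
N(O, X) = 4 + X (N(O, X) = X + 4 = 4 + X)
o(a) = -4 + a² + a*(-4 + 2*a²) (o(a) = (a² + (-4 + 2*a²)*a) - 4 = (a² + a*(-4 + 2*a²)) - 4 = -4 + a² + a*(-4 + 2*a²))
o((N(3, 0) + 5)²) - 1900 = (-4 + (((4 + 0) + 5)²)² + 2*((4 + 0) + 5)²*(-2 + (((4 + 0) + 5)²)²)) - 1900 = (-4 + ((4 + 5)²)² + 2*(4 + 5)²*(-2 + ((4 + 5)²)²)) - 1900 = (-4 + (9²)² + 2*9²*(-2 + (9²)²)) - 1900 = (-4 + 81² + 2*81*(-2 + 81²)) - 1900 = (-4 + 6561 + 2*81*(-2 + 6561)) - 1900 = (-4 + 6561 + 2*81*6559) - 1900 = (-4 + 6561 + 1062558) - 1900 = 1069115 - 1900 = 1067215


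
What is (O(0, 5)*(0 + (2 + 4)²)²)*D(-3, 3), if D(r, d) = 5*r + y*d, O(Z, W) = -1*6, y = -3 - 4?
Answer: 279936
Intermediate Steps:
y = -7
O(Z, W) = -6
D(r, d) = -7*d + 5*r (D(r, d) = 5*r - 7*d = -7*d + 5*r)
(O(0, 5)*(0 + (2 + 4)²)²)*D(-3, 3) = (-6*(0 + (2 + 4)²)²)*(-7*3 + 5*(-3)) = (-6*(0 + 6²)²)*(-21 - 15) = -6*(0 + 36)²*(-36) = -6*36²*(-36) = -6*1296*(-36) = -7776*(-36) = 279936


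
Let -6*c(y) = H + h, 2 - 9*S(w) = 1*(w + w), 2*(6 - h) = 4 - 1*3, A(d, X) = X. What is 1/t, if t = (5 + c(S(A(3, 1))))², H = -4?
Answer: 16/361 ≈ 0.044321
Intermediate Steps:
h = 11/2 (h = 6 - (4 - 1*3)/2 = 6 - (4 - 3)/2 = 6 - ½*1 = 6 - ½ = 11/2 ≈ 5.5000)
S(w) = 2/9 - 2*w/9 (S(w) = 2/9 - (w + w)/9 = 2/9 - 2*w/9)
c(y) = -¼ (c(y) = -(-4 + 11/2)/6 = -⅙*3/2 = -¼)
t = 361/16 (t = (5 - ¼)² = (19/4)² = 361/16 ≈ 22.563)
1/t = 1/(361/16) = 16/361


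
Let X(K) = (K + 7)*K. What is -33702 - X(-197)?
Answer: -71132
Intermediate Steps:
X(K) = K*(7 + K) (X(K) = (7 + K)*K = K*(7 + K))
-33702 - X(-197) = -33702 - (-197)*(7 - 197) = -33702 - (-197)*(-190) = -33702 - 1*37430 = -33702 - 37430 = -71132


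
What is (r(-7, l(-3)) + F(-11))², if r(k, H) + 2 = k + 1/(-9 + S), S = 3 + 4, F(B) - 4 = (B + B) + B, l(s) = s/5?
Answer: 5929/4 ≈ 1482.3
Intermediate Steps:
l(s) = s/5 (l(s) = s*(⅕) = s/5)
F(B) = 4 + 3*B (F(B) = 4 + ((B + B) + B) = 4 + (2*B + B) = 4 + 3*B)
S = 7
r(k, H) = -5/2 + k (r(k, H) = -2 + (k + 1/(-9 + 7)) = -2 + (k + 1/(-2)) = -2 + (k - ½) = -2 + (-½ + k) = -5/2 + k)
(r(-7, l(-3)) + F(-11))² = ((-5/2 - 7) + (4 + 3*(-11)))² = (-19/2 + (4 - 33))² = (-19/2 - 29)² = (-77/2)² = 5929/4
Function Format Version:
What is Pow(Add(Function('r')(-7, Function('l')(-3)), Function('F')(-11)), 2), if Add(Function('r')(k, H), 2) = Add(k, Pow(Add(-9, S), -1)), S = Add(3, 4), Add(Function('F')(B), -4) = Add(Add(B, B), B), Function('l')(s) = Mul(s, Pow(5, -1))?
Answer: Rational(5929, 4) ≈ 1482.3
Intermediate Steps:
Function('l')(s) = Mul(Rational(1, 5), s) (Function('l')(s) = Mul(s, Rational(1, 5)) = Mul(Rational(1, 5), s))
Function('F')(B) = Add(4, Mul(3, B)) (Function('F')(B) = Add(4, Add(Add(B, B), B)) = Add(4, Add(Mul(2, B), B)) = Add(4, Mul(3, B)))
S = 7
Function('r')(k, H) = Add(Rational(-5, 2), k) (Function('r')(k, H) = Add(-2, Add(k, Pow(Add(-9, 7), -1))) = Add(-2, Add(k, Pow(-2, -1))) = Add(-2, Add(k, Rational(-1, 2))) = Add(-2, Add(Rational(-1, 2), k)) = Add(Rational(-5, 2), k))
Pow(Add(Function('r')(-7, Function('l')(-3)), Function('F')(-11)), 2) = Pow(Add(Add(Rational(-5, 2), -7), Add(4, Mul(3, -11))), 2) = Pow(Add(Rational(-19, 2), Add(4, -33)), 2) = Pow(Add(Rational(-19, 2), -29), 2) = Pow(Rational(-77, 2), 2) = Rational(5929, 4)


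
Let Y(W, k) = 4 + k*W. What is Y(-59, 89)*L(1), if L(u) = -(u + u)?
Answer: 10494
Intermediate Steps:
Y(W, k) = 4 + W*k
L(u) = -2*u
Y(-59, 89)*L(1) = (4 - 59*89)*(-2*1) = (4 - 5251)*(-2) = -5247*(-2) = 10494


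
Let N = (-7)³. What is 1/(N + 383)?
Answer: 1/40 ≈ 0.025000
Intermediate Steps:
N = -343
1/(N + 383) = 1/(-343 + 383) = 1/40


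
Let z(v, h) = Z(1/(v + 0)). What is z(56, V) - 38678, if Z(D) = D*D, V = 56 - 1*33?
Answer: -121294207/3136 ≈ -38678.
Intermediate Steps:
V = 23 (V = 56 - 33 = 23)
Z(D) = D²
z(v, h) = v⁻² (z(v, h) = (1/(v + 0))² = (1/v)² = v⁻²)
z(56, V) - 38678 = 56⁻² - 38678 = 1/3136 - 38678 = -121294207/3136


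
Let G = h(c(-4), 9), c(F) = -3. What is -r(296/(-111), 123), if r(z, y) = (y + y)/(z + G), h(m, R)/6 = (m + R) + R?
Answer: -369/131 ≈ -2.8168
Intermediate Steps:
h(m, R) = 6*m + 12*R (h(m, R) = 6*((m + R) + R) = 6*((R + m) + R) = 6*(m + 2*R) = 6*m + 12*R)
G = 90 (G = 6*(-3) + 12*9 = -18 + 108 = 90)
r(z, y) = 2*y/(90 + z) (r(z, y) = (y + y)/(z + 90) = (2*y)/(90 + z) = 2*y/(90 + z))
-r(296/(-111), 123) = -2*123/(90 + 296/(-111)) = -2*123/(90 + 296*(-1/111)) = -2*123/(90 - 8/3) = -2*123/262/3 = -2*123*3/262 = -1*369/131 = -369/131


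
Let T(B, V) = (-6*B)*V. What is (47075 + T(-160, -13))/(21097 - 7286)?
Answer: 34595/13811 ≈ 2.5049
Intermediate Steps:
T(B, V) = -6*B*V
(47075 + T(-160, -13))/(21097 - 7286) = (47075 - 6*(-160)*(-13))/(21097 - 7286) = (47075 - 12480)/13811 = 34595*(1/13811) = 34595/13811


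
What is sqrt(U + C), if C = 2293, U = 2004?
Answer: sqrt(4297) ≈ 65.552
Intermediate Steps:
sqrt(U + C) = sqrt(2004 + 2293) = sqrt(4297)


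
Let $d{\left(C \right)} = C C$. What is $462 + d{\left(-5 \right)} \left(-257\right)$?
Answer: $-5963$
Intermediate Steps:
$d{\left(C \right)} = C^{2}$
$462 + d{\left(-5 \right)} \left(-257\right) = 462 + \left(-5\right)^{2} \left(-257\right) = 462 + 25 \left(-257\right) = 462 - 6425 = -5963$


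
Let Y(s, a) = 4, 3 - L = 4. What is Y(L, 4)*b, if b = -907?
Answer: -3628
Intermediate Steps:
L = -1 (L = 3 - 1*4 = 3 - 4 = -1)
Y(L, 4)*b = 4*(-907) = -3628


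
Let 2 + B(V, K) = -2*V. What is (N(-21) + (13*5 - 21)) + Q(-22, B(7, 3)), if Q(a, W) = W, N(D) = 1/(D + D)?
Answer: 1175/42 ≈ 27.976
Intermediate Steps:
N(D) = 1/(2*D)
B(V, K) = -2 - 2*V
(N(-21) + (13*5 - 21)) + Q(-22, B(7, 3)) = ((½)/(-21) + (13*5 - 21)) + (-2 - 2*7) = ((½)*(-1/21) + (65 - 21)) + (-2 - 14) = (-1/42 + 44) - 16 = 1847/42 - 16 = 1175/42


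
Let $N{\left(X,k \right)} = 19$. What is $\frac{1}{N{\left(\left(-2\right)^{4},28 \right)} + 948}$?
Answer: $\frac{1}{967} \approx 0.0010341$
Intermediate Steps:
$\frac{1}{N{\left(\left(-2\right)^{4},28 \right)} + 948} = \frac{1}{19 + 948} = \frac{1}{967}$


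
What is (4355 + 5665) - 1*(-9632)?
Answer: 19652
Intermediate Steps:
(4355 + 5665) - 1*(-9632) = 10020 + 9632 = 19652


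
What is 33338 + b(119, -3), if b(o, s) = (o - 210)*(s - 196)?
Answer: 51447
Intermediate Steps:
b(o, s) = (-210 + o)*(-196 + s)
33338 + b(119, -3) = 33338 + (41160 - 210*(-3) - 196*119 + 119*(-3)) = 33338 + (41160 + 630 - 23324 - 357) = 33338 + 18109 = 51447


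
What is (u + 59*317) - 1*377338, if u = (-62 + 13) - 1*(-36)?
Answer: -358648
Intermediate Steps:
u = -13 (u = -49 + 36 = -13)
(u + 59*317) - 1*377338 = (-13 + 59*317) - 1*377338 = (-13 + 18703) - 377338 = 18690 - 377338 = -358648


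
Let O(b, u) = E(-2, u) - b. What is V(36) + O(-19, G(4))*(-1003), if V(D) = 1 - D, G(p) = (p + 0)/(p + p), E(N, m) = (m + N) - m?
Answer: -17086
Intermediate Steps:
E(N, m) = N (E(N, m) = (N + m) - m = N)
G(p) = 1/2 (G(p) = p/((2*p)) = p*(1/(2*p)) = 1/2)
O(b, u) = -2 - b
V(36) + O(-19, G(4))*(-1003) = (1 - 1*36) + (-2 - 1*(-19))*(-1003) = (1 - 36) + (-2 + 19)*(-1003) = -35 + 17*(-1003) = -35 - 17051 = -17086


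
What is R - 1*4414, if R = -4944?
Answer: -9358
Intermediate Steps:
R - 1*4414 = -4944 - 1*4414 = -4944 - 4414 = -9358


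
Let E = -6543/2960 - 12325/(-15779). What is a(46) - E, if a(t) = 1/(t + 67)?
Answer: 7590585501/5277759920 ≈ 1.4382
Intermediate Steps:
a(t) = 1/(67 + t)
E = -66759997/46705840 (E = -6543*1/2960 - 12325*(-1/15779) = -6543/2960 + 12325/15779 = -66759997/46705840 ≈ -1.4294)
a(46) - E = 1/(67 + 46) - 1*(-66759997/46705840) = 1/113 + 66759997/46705840 = 7590585501/5277759920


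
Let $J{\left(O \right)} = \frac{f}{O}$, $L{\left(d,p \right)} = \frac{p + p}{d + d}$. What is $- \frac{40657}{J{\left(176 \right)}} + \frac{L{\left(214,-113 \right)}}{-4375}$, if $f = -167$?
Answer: $\frac{6699460478871}{156353750} \approx 42848.0$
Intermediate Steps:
$L{\left(d,p \right)} = \frac{p}{d}$ ($L{\left(d,p \right)} = \frac{2 p}{2 d} = 2 p \frac{1}{2 d} = \frac{p}{d}$)
$J{\left(O \right)} = - \frac{167}{O}$
$- \frac{40657}{J{\left(176 \right)}} + \frac{L{\left(214,-113 \right)}}{-4375} = - \frac{40657}{\left(-167\right) \frac{1}{176}} + \frac{\left(-113\right) \frac{1}{214}}{-4375} = - \frac{40657}{\left(-167\right) \frac{1}{176}} + \left(-113\right) \frac{1}{214} \left(- \frac{1}{4375}\right) = - \frac{40657}{- \frac{167}{176}} - - \frac{113}{936250} = \left(-40657\right) \left(- \frac{176}{167}\right) + \frac{113}{936250} = \frac{7155632}{167} + \frac{113}{936250} = \frac{6699460478871}{156353750}$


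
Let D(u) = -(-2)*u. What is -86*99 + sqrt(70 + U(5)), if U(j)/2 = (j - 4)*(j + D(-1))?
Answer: -8514 + 2*sqrt(19) ≈ -8505.3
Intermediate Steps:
D(u) = 2*u
U(j) = 2*(-4 + j)*(-2 + j) (U(j) = 2*((j - 4)*(j + 2*(-1))) = 2*((-4 + j)*(j - 2)) = 2*((-4 + j)*(-2 + j)) = 2*(-4 + j)*(-2 + j))
-86*99 + sqrt(70 + U(5)) = -86*99 + sqrt(70 + (16 - 12*5 + 2*5**2)) = -8514 + sqrt(70 + (16 - 60 + 2*25)) = -8514 + sqrt(70 + (16 - 60 + 50)) = -8514 + sqrt(70 + 6) = -8514 + sqrt(76) = -8514 + 2*sqrt(19)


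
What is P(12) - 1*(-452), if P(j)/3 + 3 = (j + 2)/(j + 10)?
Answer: 4894/11 ≈ 444.91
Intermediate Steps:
P(j) = -9 + 3*(2 + j)/(10 + j) (P(j) = -9 + 3*((j + 2)/(j + 10)) = -9 + 3*((2 + j)/(10 + j)) = -9 + 3*(2 + j)/(10 + j))
P(12) - 1*(-452) = 6*(-14 - 1*12)/(10 + 12) - 1*(-452) = 6*(-14 - 12)/22 + 452 = 6*(1/22)*(-26) + 452 = -78/11 + 452 = 4894/11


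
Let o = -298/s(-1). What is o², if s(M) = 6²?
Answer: 22201/324 ≈ 68.522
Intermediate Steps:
s(M) = 36
o = -149/18 (o = -298/36 = -298*1/36 = -149/18 ≈ -8.2778)
o² = (-149/18)² = 22201/324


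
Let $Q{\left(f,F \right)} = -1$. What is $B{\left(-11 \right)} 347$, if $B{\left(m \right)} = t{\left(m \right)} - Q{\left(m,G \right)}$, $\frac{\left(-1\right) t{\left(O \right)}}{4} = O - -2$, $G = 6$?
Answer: $12839$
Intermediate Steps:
$t{\left(O \right)} = -8 - 4 O$ ($t{\left(O \right)} = - 4 \left(O - -2\right) = - 4 \left(O + 2\right) = - 4 \left(2 + O\right) = -8 - 4 O$)
$B{\left(m \right)} = -7 - 4 m$ ($B{\left(m \right)} = \left(-8 - 4 m\right) - -1 = \left(-8 - 4 m\right) + 1 = -7 - 4 m$)
$B{\left(-11 \right)} 347 = \left(-7 - -44\right) 347 = \left(-7 + 44\right) 347 = 37 \cdot 347 = 12839$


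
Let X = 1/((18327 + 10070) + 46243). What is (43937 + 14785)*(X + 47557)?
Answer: 34740468405547/12440 ≈ 2.7926e+9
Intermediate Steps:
X = 1/74640 (X = 1/(28397 + 46243) = 1/74640 ≈ 1.3398e-5)
(43937 + 14785)*(X + 47557) = (43937 + 14785)*(1/74640 + 47557) = 58722*(3549654481/74640) = 34740468405547/12440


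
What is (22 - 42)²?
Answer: 400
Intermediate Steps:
(22 - 42)² = (-20)² = 400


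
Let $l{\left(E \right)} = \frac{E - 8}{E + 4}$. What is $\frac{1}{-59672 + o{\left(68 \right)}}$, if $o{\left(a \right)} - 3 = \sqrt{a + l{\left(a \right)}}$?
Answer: $- \frac{358014}{21362336953} - \frac{\sqrt{2478}}{21362336953} \approx -1.6761 \cdot 10^{-5}$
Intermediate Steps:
$l{\left(E \right)} = \frac{-8 + E}{4 + E}$
$o{\left(a \right)} = 3 + \sqrt{a + \frac{-8 + a}{4 + a}}$
$\frac{1}{-59672 + o{\left(68 \right)}} = \frac{1}{-59672 + \left(3 + \sqrt{\frac{-8 + 68 + 68 \left(4 + 68\right)}{4 + 68}}\right)} = \frac{1}{-59672 + \left(3 + \sqrt{\frac{-8 + 68 + 68 \cdot 72}{72}}\right)} = \frac{1}{-59672 + \left(3 + \sqrt{\frac{-8 + 68 + 4896}{72}}\right)} = \frac{1}{-59672 + \left(3 + \sqrt{\frac{1}{72} \cdot 4956}\right)} = \frac{1}{-59672 + \left(3 + \sqrt{\frac{413}{6}}\right)} = \frac{1}{-59672 + \left(3 + \frac{\sqrt{2478}}{6}\right)} = \frac{1}{-59669 + \frac{\sqrt{2478}}{6}}$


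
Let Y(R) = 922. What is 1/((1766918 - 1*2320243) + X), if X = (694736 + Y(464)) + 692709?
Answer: 1/835042 ≈ 1.1975e-6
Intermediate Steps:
X = 1388367 (X = (694736 + 922) + 692709 = 695658 + 692709 = 1388367)
1/((1766918 - 1*2320243) + X) = 1/((1766918 - 1*2320243) + 1388367) = 1/((1766918 - 2320243) + 1388367) = 1/(-553325 + 1388367) = 1/835042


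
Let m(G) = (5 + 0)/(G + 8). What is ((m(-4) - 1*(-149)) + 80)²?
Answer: 848241/16 ≈ 53015.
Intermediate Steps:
m(G) = 5/(8 + G)
((m(-4) - 1*(-149)) + 80)² = ((5/(8 - 4) - 1*(-149)) + 80)² = ((5/4 + 149) + 80)² = (601/4 + 80)² = (921/4)² = 848241/16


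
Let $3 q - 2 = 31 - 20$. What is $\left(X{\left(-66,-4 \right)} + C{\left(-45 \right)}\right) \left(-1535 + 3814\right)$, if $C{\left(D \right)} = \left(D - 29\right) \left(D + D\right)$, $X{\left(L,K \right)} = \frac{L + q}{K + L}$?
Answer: $\frac{637566203}{42} \approx 1.518 \cdot 10^{7}$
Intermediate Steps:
$q = \frac{13}{3}$ ($q = \frac{2}{3} + \frac{31 - 20}{3} = \frac{2}{3} + \frac{1}{3} \cdot 11 = \frac{2}{3} + \frac{11}{3} = \frac{13}{3} \approx 4.3333$)
$X{\left(L,K \right)} = \frac{\frac{13}{3} + L}{K + L}$ ($X{\left(L,K \right)} = \frac{L + \frac{13}{3}}{K + L} = \frac{\frac{13}{3} + L}{K + L}$)
$C{\left(D \right)} = 2 D \left(-29 + D\right)$ ($C{\left(D \right)} = \left(-29 + D\right) 2 D = 2 D \left(-29 + D\right)$)
$\left(X{\left(-66,-4 \right)} + C{\left(-45 \right)}\right) \left(-1535 + 3814\right) = \left(\frac{\frac{13}{3} - 66}{-4 - 66} + 2 \left(-45\right) \left(-29 - 45\right)\right) \left(-1535 + 3814\right) = \left(\frac{1}{-70} \left(- \frac{185}{3}\right) + 2 \left(-45\right) \left(-74\right)\right) 2279 = \left(\left(- \frac{1}{70}\right) \left(- \frac{185}{3}\right) + 6660\right) 2279 = \left(\frac{37}{42} + 6660\right) 2279 = \frac{279757}{42} \cdot 2279 = \frac{637566203}{42}$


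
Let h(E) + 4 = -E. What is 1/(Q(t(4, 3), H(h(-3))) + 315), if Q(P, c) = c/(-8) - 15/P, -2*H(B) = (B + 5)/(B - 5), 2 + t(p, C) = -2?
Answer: 24/7649 ≈ 0.0031377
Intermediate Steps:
t(p, C) = -4 (t(p, C) = -2 - 2 = -4)
h(E) = -4 - E
H(B) = -(5 + B)/(2*(-5 + B)) (H(B) = -(B + 5)/(2*(B - 5)) = -(5 + B)/(2*(-5 + B)))
Q(P, c) = -15/P - c/8 (Q(P, c) = c*(-1/8) - 15/P = -c/8 - 15/P = -15/P - c/8)
1/(Q(t(4, 3), H(h(-3))) + 315) = 1/((-15/(-4) - (-5 - (-4 - 1*(-3)))/(16*(-5 + (-4 - 1*(-3))))) + 315) = 1/((-15*(-1/4) - (-5 - (-4 + 3))/(16*(-5 + (-4 + 3)))) + 315) = 1/((15/4 - (-5 - 1*(-1))/(16*(-5 - 1))) + 315) = 1/((15/4 - (-5 + 1)/(16*(-6))) + 315) = 1/((15/4 - (-1)*(-4)/(16*6)) + 315) = 1/((15/4 - 1/8*1/3) + 315) = 1/((15/4 - 1/24) + 315) = 1/(89/24 + 315) = 1/(7649/24) = 24/7649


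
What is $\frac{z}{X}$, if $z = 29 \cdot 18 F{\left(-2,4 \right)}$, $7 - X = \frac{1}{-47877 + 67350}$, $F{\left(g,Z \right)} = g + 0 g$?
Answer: $- \frac{10164906}{68155} \approx -149.14$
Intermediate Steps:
$F{\left(g,Z \right)} = g$ ($F{\left(g,Z \right)} = g + 0 = g$)
$X = \frac{136310}{19473}$ ($X = 7 - \frac{1}{-47877 + 67350} = 7 - \frac{1}{19473} = \frac{136310}{19473} \approx 6.9999$)
$z = -1044$ ($z = 29 \cdot 18 \left(-2\right) = 522 \left(-2\right) = -1044$)
$\frac{z}{X} = - \frac{1044}{\frac{136310}{19473}} = \left(-1044\right) \frac{19473}{136310} = - \frac{10164906}{68155}$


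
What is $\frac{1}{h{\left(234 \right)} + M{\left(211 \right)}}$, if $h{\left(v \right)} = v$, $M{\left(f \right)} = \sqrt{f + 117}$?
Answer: $\frac{117}{27214} - \frac{\sqrt{82}}{27214} \approx 0.0039665$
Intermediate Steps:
$M{\left(f \right)} = \sqrt{117 + f}$
$\frac{1}{h{\left(234 \right)} + M{\left(211 \right)}} = \frac{1}{234 + \sqrt{117 + 211}} = \frac{1}{234 + \sqrt{328}} = \frac{1}{234 + 2 \sqrt{82}}$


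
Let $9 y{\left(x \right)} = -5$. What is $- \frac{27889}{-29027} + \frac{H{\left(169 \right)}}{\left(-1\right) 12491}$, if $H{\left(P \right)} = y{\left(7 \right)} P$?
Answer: $\frac{3159781306}{3263186313} \approx 0.96831$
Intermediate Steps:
$y{\left(x \right)} = - \frac{5}{9}$ ($y{\left(x \right)} = \frac{1}{9} \left(-5\right) = - \frac{5}{9}$)
$H{\left(P \right)} = - \frac{5 P}{9}$
$- \frac{27889}{-29027} + \frac{H{\left(169 \right)}}{\left(-1\right) 12491} = - \frac{27889}{-29027} + \frac{\left(- \frac{5}{9}\right) 169}{\left(-1\right) 12491} = \left(-27889\right) \left(- \frac{1}{29027}\right) - \frac{845}{9 \left(-12491\right)} = \frac{27889}{29027} - - \frac{845}{112419} = \frac{27889}{29027} + \frac{845}{112419} = \frac{3159781306}{3263186313}$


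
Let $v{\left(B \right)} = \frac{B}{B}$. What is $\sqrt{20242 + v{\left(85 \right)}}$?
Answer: $\sqrt{20243} \approx 142.28$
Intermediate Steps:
$v{\left(B \right)} = 1$
$\sqrt{20242 + v{\left(85 \right)}} = \sqrt{20242 + 1} = \sqrt{20243}$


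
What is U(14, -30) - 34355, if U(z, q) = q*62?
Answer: -36215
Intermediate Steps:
U(z, q) = 62*q
U(14, -30) - 34355 = 62*(-30) - 34355 = -1860 - 34355 = -36215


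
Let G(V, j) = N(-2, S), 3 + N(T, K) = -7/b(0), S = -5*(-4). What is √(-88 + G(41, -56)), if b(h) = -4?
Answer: I*√357/2 ≈ 9.4472*I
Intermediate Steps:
S = 20
N(T, K) = -5/4 (N(T, K) = -3 - 7/(-4) = -3 - 7*(-¼) = -3 + 7/4 = -5/4)
G(V, j) = -5/4
√(-88 + G(41, -56)) = √(-88 - 5/4) = √(-357/4) = I*√357/2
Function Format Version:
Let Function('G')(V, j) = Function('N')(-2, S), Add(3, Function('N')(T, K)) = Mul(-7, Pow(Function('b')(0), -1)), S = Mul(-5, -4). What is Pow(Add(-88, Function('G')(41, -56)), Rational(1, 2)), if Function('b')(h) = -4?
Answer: Mul(Rational(1, 2), I, Pow(357, Rational(1, 2))) ≈ Mul(9.4472, I)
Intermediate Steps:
S = 20
Function('N')(T, K) = Rational(-5, 4) (Function('N')(T, K) = Add(-3, Mul(-7, Pow(-4, -1))) = Add(-3, Mul(-7, Rational(-1, 4))) = Add(-3, Rational(7, 4)) = Rational(-5, 4))
Function('G')(V, j) = Rational(-5, 4)
Pow(Add(-88, Function('G')(41, -56)), Rational(1, 2)) = Pow(Add(-88, Rational(-5, 4)), Rational(1, 2)) = Pow(Rational(-357, 4), Rational(1, 2)) = Mul(Rational(1, 2), I, Pow(357, Rational(1, 2)))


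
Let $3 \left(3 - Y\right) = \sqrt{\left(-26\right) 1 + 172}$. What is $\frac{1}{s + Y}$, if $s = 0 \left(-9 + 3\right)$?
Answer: $- \frac{27}{65} - \frac{3 \sqrt{146}}{65} \approx -0.97306$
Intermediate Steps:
$Y = 3 - \frac{\sqrt{146}}{3}$ ($Y = 3 - \frac{\sqrt{\left(-26\right) 1 + 172}}{3} = 3 - \frac{\sqrt{-26 + 172}}{3} = 3 - \frac{\sqrt{146}}{3} \approx -1.0277$)
$s = 0$ ($s = 0 \left(-6\right) = 0$)
$\frac{1}{s + Y} = \frac{1}{0 + \left(3 - \frac{\sqrt{146}}{3}\right)} = \frac{1}{3 - \frac{\sqrt{146}}{3}}$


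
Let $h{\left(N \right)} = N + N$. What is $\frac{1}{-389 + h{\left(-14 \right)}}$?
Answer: $- \frac{1}{417} \approx -0.0023981$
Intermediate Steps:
$h{\left(N \right)} = 2 N$
$\frac{1}{-389 + h{\left(-14 \right)}} = \frac{1}{-389 + 2 \left(-14\right)} = \frac{1}{-389 - 28} = \frac{1}{-417} = - \frac{1}{417}$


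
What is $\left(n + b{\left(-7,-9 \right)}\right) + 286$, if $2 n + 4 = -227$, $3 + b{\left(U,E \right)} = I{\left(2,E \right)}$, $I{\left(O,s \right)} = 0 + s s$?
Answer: $\frac{497}{2} \approx 248.5$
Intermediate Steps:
$I{\left(O,s \right)} = s^{2}$ ($I{\left(O,s \right)} = 0 + s^{2} = s^{2}$)
$b{\left(U,E \right)} = -3 + E^{2}$
$n = - \frac{231}{2}$ ($n = -2 + \frac{1}{2} \left(-227\right) = -2 - \frac{227}{2} = - \frac{231}{2} \approx -115.5$)
$\left(n + b{\left(-7,-9 \right)}\right) + 286 = \left(- \frac{231}{2} - \left(3 - \left(-9\right)^{2}\right)\right) + 286 = \left(- \frac{231}{2} + \left(-3 + 81\right)\right) + 286 = \left(- \frac{231}{2} + 78\right) + 286 = - \frac{75}{2} + 286 = \frac{497}{2}$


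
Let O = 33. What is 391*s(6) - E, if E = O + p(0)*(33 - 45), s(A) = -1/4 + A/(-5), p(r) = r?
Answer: -11999/20 ≈ -599.95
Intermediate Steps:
s(A) = -¼ - A/5 (s(A) = -1*¼ + A*(-⅕) = -¼ - A/5)
E = 33 (E = 33 + 0*(33 - 45) = 33 + 0*(-12) = 33 + 0 = 33)
391*s(6) - E = 391*(-¼ - ⅕*6) - 1*33 = 391*(-¼ - 6/5) - 33 = 391*(-29/20) - 33 = -11339/20 - 33 = -11999/20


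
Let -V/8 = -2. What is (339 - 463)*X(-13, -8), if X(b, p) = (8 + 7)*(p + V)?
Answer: -14880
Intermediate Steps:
V = 16 (V = -8*(-2) = 16)
X(b, p) = 240 + 15*p (X(b, p) = (8 + 7)*(p + 16) = 15*(16 + p) = 240 + 15*p)
(339 - 463)*X(-13, -8) = (339 - 463)*(240 + 15*(-8)) = -124*(240 - 120) = -124*120 = -14880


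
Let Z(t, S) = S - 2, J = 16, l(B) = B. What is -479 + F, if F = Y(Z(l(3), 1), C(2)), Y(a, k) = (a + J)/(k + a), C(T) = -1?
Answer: -973/2 ≈ -486.50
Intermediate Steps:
Z(t, S) = -2 + S
Y(a, k) = (16 + a)/(a + k) (Y(a, k) = (a + 16)/(k + a) = (16 + a)/(a + k))
F = -15/2 (F = (16 + (-2 + 1))/((-2 + 1) - 1) = (16 - 1)/(-1 - 1) = 15/(-2) = -½*15 = -15/2 ≈ -7.5000)
-479 + F = -479 - 15/2 = -973/2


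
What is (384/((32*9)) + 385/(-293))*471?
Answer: 2669/293 ≈ 9.1092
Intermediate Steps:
(384/((32*9)) + 385/(-293))*471 = (384/288 + 385*(-1/293))*471 = (384*(1/288) - 385/293)*471 = (4/3 - 385/293)*471 = (17/879)*471 = 2669/293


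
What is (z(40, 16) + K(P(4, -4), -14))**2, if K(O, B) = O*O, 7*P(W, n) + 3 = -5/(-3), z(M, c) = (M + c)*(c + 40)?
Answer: 1912666872064/194481 ≈ 9.8347e+6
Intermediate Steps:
z(M, c) = (40 + c)*(M + c) (z(M, c) = (M + c)*(40 + c) = (40 + c)*(M + c))
P(W, n) = -4/21 (P(W, n) = -3/7 + (-5/(-3))/7 = -3/7 + (-5*(-1/3))/7 = -3/7 + (1/7)*(5/3) = -3/7 + 5/21 = -4/21)
K(O, B) = O**2
(z(40, 16) + K(P(4, -4), -14))**2 = ((16**2 + 40*40 + 40*16 + 40*16) + (-4/21)**2)**2 = ((256 + 1600 + 640 + 640) + 16/441)**2 = (3136 + 16/441)**2 = (1382992/441)**2 = 1912666872064/194481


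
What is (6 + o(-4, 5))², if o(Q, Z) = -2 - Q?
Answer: 64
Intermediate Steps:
(6 + o(-4, 5))² = (6 + (-2 - 1*(-4)))² = (6 + (-2 + 4))² = (6 + 2)² = 8² = 64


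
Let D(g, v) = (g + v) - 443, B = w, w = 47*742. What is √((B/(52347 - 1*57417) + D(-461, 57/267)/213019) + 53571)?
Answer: √732082240162644487436145/3696944745 ≈ 231.44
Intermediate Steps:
w = 34874
B = 34874
D(g, v) = -443 + g + v
√((B/(52347 - 1*57417) + D(-461, 57/267)/213019) + 53571) = √((34874/(52347 - 1*57417) + (-443 - 461 + 57/267)/213019) + 53571) = √((34874/(52347 - 57417) + (-443 - 461 + 57*(1/267))*(1/213019)) + 53571) = √((34874/(-5070) + (-443 - 461 + 19/89)*(1/213019)) + 53571) = √((34874*(-1/5070) - 80437/89*1/213019) + 53571) = √((-17437/2535 - 80437/18958691) + 53571) = √(-330786602762/48060281685 + 53571) = √(2574306563544373/48060281685) = √732082240162644487436145/3696944745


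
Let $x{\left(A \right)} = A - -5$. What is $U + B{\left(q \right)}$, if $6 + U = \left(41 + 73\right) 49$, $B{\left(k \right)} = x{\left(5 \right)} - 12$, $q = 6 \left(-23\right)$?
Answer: $5578$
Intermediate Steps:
$x{\left(A \right)} = 5 + A$ ($x{\left(A \right)} = A + 5 = 5 + A$)
$q = -138$
$B{\left(k \right)} = -2$ ($B{\left(k \right)} = \left(5 + 5\right) - 12 = 10 - 12 = -2$)
$U = 5580$ ($U = -6 + \left(41 + 73\right) 49 = -6 + 114 \cdot 49 = -6 + 5586 = 5580$)
$U + B{\left(q \right)} = 5580 - 2 = 5578$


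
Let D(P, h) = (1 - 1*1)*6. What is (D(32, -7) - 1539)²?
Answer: 2368521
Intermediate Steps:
D(P, h) = 0 (D(P, h) = (1 - 1)*6 = 0*6 = 0)
(D(32, -7) - 1539)² = (0 - 1539)² = (-1539)² = 2368521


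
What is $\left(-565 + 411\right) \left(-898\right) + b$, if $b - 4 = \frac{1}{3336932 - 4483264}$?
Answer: $\frac{158533130271}{1146332} \approx 1.383 \cdot 10^{5}$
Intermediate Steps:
$b = \frac{4585327}{1146332}$ ($b = 4 + \frac{1}{3336932 - 4483264} = 4 + \frac{1}{-1146332} = 4 - \frac{1}{1146332} = \frac{4585327}{1146332} \approx 4.0$)
$\left(-565 + 411\right) \left(-898\right) + b = \left(-565 + 411\right) \left(-898\right) + \frac{4585327}{1146332} = \left(-154\right) \left(-898\right) + \frac{4585327}{1146332} = 138292 + \frac{4585327}{1146332} = \frac{158533130271}{1146332}$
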